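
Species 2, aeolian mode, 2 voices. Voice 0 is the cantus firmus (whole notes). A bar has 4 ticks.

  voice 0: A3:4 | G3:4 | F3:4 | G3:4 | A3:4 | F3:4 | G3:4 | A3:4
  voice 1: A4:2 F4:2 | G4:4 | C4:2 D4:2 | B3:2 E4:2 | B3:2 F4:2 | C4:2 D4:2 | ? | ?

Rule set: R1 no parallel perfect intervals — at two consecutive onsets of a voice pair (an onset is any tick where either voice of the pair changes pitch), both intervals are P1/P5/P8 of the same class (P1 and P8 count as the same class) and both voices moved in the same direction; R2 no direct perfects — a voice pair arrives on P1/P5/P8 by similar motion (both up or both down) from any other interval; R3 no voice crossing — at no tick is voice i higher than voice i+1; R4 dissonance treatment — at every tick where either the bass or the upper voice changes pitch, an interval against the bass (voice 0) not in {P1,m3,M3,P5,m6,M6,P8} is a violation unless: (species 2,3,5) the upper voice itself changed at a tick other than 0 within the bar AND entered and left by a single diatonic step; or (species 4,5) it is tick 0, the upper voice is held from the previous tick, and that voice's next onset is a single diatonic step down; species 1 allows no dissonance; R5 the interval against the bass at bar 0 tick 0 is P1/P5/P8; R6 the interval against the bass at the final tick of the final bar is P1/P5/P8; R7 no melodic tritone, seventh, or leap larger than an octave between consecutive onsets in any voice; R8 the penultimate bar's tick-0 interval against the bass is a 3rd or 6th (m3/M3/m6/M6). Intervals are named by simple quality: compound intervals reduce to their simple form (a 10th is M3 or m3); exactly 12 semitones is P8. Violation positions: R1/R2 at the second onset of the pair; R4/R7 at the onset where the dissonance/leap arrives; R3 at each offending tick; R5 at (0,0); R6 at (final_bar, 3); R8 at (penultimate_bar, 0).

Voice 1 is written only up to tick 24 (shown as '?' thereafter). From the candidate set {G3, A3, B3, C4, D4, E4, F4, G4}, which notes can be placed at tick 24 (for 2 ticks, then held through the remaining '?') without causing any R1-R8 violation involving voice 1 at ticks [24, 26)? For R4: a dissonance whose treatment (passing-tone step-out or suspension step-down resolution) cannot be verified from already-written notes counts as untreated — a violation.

{B3, E4}

G3: violates R8
A3: violates R4,R8
B3: legal
C4: violates R4,R8
D4: violates R8
E4: legal
F4: violates R4,R8
G4: violates R2,R8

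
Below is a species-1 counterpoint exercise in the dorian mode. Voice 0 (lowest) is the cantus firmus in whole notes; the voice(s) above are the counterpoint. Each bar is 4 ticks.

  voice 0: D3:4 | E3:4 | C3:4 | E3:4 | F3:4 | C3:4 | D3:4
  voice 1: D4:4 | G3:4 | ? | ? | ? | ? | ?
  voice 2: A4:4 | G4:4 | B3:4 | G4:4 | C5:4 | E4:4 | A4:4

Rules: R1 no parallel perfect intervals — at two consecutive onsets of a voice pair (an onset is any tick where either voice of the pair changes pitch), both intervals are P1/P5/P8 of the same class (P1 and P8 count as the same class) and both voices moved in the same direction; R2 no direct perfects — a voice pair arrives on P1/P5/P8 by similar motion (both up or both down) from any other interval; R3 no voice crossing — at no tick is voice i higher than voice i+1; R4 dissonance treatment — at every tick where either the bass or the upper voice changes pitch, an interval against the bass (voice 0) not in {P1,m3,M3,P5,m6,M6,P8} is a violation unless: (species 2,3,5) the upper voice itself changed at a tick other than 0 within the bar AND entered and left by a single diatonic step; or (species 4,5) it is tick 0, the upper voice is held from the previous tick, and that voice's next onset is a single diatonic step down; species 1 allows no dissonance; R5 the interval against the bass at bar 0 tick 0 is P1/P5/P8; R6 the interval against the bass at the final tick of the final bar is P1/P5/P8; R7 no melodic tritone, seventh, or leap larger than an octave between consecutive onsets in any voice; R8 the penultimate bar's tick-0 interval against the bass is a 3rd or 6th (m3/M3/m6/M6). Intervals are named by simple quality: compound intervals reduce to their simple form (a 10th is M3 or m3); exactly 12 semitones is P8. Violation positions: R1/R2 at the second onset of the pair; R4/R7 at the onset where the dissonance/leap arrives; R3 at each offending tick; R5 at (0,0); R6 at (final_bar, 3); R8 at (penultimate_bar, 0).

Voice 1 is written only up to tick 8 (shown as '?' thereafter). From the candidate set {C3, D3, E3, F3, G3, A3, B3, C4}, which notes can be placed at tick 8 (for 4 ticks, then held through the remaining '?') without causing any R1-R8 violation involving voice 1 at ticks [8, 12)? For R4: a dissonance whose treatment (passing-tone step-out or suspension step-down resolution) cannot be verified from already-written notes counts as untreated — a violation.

{A3, G3}

C3: violates R2
D3: violates R4
E3: violates R2
F3: violates R4
G3: legal
A3: legal
B3: violates R4
C4: violates R3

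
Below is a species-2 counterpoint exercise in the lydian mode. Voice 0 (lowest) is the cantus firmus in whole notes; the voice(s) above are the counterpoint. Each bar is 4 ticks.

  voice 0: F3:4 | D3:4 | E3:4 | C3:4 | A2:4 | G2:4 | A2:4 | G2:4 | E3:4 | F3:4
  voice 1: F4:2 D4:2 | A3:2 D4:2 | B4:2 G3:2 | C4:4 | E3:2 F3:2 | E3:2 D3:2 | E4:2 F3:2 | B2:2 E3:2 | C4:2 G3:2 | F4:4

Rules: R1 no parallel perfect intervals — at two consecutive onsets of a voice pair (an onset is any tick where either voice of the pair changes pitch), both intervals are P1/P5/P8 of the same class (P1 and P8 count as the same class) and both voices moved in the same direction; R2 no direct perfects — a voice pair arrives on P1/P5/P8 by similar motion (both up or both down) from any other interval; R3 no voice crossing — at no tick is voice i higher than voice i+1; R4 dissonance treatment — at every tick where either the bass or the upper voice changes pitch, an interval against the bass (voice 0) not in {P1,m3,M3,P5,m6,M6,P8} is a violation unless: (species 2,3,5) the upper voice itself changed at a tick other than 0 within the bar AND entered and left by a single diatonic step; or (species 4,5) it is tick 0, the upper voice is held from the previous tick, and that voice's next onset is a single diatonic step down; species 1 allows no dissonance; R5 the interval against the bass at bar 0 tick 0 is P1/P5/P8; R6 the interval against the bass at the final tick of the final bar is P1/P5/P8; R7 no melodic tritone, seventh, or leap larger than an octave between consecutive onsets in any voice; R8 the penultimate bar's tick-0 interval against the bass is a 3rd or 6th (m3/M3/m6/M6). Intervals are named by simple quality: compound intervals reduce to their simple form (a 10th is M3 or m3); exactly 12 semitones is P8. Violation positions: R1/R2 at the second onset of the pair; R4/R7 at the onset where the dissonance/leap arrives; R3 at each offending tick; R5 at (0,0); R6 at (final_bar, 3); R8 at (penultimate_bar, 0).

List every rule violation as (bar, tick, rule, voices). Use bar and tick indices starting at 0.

bar 0: v0=F3 v1=F4 downbeat P8
bar 1: v0=D3 v1=A3 downbeat P5
bar 2: v0=E3 v1=B4 downbeat P5
bar 3: v0=C3 v1=C4 downbeat P8
bar 4: v0=A2 v1=E3 downbeat P5
bar 5: v0=G2 v1=E3 downbeat M6
bar 6: v0=A2 v1=E4 downbeat P5
bar 7: v0=G2 v1=B2 downbeat M3
bar 8: v0=E3 v1=C4 downbeat m6
bar 9: v0=F3 v1=F4 downbeat P8
  -> R2 @ bar 1 tick 0 v(0, 1): F3/D4 M6 -> D3/A3 P5 similar
  -> R2 @ bar 2 tick 0 v(0, 1): D3/D4 P8 -> E3/B4 P5 similar
  -> R7 @ bar 2 tick 2 v(1,): B4->G3 leap 16st
  -> R2 @ bar 4 tick 0 v(0, 1): C3/C4 P8 -> A2/E3 P5 similar
  -> R1 @ bar 6 tick 0 v(0, 1): G2/D3 P5 -> A2/E4 P5 similar
  -> R7 @ bar 6 tick 0 v(1,): D3->E4 leap 14st
  -> R7 @ bar 6 tick 2 v(1,): E4->F3 leap 11st
  -> R7 @ bar 7 tick 0 v(1,): F3->B2 leap 6st
  -> R2 @ bar 9 tick 0 v(0, 1): E3/G3 m3 -> F3/F4 P8 similar
  -> R7 @ bar 9 tick 0 v(1,): G3->F4 leap 10st

(1, 0, R2, (0, 1))
(2, 0, R2, (0, 1))
(2, 2, R7, (1,))
(4, 0, R2, (0, 1))
(6, 0, R1, (0, 1))
(6, 0, R7, (1,))
(6, 2, R7, (1,))
(7, 0, R7, (1,))
(9, 0, R2, (0, 1))
(9, 0, R7, (1,))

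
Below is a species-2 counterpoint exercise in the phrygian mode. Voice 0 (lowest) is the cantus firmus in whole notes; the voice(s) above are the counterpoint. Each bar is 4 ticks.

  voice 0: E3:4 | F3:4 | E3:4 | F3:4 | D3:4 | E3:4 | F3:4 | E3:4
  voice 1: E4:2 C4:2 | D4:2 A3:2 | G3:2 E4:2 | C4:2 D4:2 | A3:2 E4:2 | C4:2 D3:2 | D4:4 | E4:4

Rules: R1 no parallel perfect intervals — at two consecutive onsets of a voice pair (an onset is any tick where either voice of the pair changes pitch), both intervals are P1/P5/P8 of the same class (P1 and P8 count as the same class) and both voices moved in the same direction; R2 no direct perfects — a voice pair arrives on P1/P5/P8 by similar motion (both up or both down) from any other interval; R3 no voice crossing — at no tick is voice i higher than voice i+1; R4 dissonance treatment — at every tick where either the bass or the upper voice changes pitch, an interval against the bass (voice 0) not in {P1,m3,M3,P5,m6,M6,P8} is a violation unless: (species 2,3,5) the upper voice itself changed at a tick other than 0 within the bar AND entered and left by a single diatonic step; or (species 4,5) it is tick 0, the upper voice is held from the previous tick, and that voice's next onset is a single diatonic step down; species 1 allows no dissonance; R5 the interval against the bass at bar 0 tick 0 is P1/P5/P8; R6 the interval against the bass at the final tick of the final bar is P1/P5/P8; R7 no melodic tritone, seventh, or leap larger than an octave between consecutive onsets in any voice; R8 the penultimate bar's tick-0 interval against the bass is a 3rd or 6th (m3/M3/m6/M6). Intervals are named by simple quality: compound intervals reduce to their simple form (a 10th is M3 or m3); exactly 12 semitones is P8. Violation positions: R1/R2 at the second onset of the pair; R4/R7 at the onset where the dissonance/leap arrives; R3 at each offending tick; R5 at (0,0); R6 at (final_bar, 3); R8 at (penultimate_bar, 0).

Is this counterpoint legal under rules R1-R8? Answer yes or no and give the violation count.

bar 0: v0=E3 v1=E4 (P8)
bar 1: v0=F3 v1=D4 (M6)
bar 2: v0=E3 v1=G3 (m3)
bar 3: v0=F3 v1=C4 (P5)
bar 4: v0=D3 v1=A3 (P5)
bar 5: v0=E3 v1=C4 (m6)
bar 6: v0=F3 v1=D4 (M6)
bar 7: v0=E3 v1=E4 (P8)
  R2 @ bar4.0: F3/D4 M6 -> D3/A3 P5 similar
  R4 @ bar4.2: D3/E4 M2 untreated
  R3 @ bar5.2: E3 above D3
  R4 @ bar5.2: E3/D3 M2 untreated
  R7 @ bar5.2: C4->D3 leap 10st
  R3 @ bar5.3: E3 above D3

No (6 violations)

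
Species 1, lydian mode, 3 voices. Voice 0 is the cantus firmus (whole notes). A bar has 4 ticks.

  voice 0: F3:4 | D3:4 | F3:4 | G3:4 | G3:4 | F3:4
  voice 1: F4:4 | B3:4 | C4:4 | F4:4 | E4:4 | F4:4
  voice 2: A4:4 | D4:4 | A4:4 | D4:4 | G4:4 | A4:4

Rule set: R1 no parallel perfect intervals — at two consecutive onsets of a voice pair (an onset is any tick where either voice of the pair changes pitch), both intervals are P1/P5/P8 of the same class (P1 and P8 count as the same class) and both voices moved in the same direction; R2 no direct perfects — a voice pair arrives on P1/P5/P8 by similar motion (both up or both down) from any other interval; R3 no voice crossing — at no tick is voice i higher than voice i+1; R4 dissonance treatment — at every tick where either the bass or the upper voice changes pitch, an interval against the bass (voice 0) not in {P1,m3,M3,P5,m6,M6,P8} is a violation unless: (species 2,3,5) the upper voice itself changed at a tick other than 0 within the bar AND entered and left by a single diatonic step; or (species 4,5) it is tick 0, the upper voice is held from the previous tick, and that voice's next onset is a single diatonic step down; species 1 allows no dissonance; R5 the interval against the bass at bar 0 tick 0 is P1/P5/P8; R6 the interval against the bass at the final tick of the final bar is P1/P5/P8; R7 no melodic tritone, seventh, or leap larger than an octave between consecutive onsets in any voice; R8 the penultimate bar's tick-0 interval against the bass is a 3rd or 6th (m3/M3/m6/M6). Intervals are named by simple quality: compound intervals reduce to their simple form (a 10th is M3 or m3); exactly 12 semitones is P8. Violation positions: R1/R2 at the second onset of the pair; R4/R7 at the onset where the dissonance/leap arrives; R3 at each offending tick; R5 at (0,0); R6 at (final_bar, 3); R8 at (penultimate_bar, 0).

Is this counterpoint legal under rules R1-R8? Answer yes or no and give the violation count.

bar 0: v0=F3 v1=F4 v2=A4 (M3)
bar 1: v0=D3 v1=B3 v2=D4 (P8)
bar 2: v0=F3 v1=C4 v2=A4 (M3)
bar 3: v0=G3 v1=F4 v2=D4 (P5)
bar 4: v0=G3 v1=E4 v2=G4 (P8)
bar 5: v0=F3 v1=F4 v2=A4 (M3)
  R5 @ bar0.0: opens on M3
  R2 @ bar1.0: F3/A4 M3 -> D3/D4 P8 similar
  R7 @ bar1.0: F4->B3 leap 6st
  R2 @ bar2.0: D3/B3 M6 -> F3/C4 P5 similar
  R3 @ bar3.0: F4 above D4
  R4 @ bar3.0: G3/F4 m7 untreated
  R3 @ bar3.1: F4 above D4
  R3 @ bar3.2: F4 above D4
  R3 @ bar3.3: F4 above D4
  R8 @ bar4.0: penult P8 not 3rd/6th
  R6 @ bar5.3: closes on M3

No (11 violations)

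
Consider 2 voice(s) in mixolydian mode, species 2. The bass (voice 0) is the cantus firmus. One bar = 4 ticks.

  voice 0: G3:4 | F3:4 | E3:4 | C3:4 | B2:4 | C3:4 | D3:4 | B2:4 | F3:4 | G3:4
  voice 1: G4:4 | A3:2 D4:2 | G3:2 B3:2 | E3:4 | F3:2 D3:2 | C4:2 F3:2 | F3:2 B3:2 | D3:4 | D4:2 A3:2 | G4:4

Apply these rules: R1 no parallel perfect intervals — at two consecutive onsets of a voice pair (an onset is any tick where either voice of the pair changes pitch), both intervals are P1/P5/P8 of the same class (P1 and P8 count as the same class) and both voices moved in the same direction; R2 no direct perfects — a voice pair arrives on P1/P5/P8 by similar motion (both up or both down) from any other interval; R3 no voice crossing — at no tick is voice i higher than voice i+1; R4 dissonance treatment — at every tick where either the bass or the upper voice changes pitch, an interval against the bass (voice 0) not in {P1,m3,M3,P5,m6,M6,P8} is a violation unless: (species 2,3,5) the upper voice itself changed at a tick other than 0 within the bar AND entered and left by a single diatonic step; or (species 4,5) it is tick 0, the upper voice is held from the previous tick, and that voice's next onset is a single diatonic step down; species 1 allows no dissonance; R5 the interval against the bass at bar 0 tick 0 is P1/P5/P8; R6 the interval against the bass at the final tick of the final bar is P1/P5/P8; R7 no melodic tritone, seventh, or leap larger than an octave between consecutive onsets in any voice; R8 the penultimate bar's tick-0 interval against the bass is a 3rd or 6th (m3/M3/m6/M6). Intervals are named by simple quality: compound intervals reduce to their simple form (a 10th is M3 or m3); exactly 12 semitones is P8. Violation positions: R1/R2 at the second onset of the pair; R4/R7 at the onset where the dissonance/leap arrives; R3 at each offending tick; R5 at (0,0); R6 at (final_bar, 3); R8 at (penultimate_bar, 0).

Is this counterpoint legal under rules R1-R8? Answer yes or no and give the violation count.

No (9 violations)

bar 0: v0=G3 v1=G4 (P8)
bar 1: v0=F3 v1=A3 (M3)
bar 2: v0=E3 v1=G3 (m3)
bar 3: v0=C3 v1=E3 (M3)
bar 4: v0=B2 v1=F3 (TT)
bar 5: v0=C3 v1=C4 (P8)
bar 6: v0=D3 v1=F3 (m3)
bar 7: v0=B2 v1=D3 (m3)
bar 8: v0=F3 v1=D4 (M6)
bar 9: v0=G3 v1=G4 (P8)
  R7 @ bar1.0: G4->A3 leap 10st
  R4 @ bar4.0: B2/F3 TT untreated
  R2 @ bar5.0: B2/D3 m3 -> C3/C4 P8 similar
  R7 @ bar5.0: D3->C4 leap 10st
  R4 @ bar5.2: C3/F3 P4 untreated
  R7 @ bar6.2: F3->B3 leap 6st
  R7 @ bar8.0: B2->F3 leap 6st
  R2 @ bar9.0: F3/A3 M3 -> G3/G4 P8 similar
  R7 @ bar9.0: A3->G4 leap 10st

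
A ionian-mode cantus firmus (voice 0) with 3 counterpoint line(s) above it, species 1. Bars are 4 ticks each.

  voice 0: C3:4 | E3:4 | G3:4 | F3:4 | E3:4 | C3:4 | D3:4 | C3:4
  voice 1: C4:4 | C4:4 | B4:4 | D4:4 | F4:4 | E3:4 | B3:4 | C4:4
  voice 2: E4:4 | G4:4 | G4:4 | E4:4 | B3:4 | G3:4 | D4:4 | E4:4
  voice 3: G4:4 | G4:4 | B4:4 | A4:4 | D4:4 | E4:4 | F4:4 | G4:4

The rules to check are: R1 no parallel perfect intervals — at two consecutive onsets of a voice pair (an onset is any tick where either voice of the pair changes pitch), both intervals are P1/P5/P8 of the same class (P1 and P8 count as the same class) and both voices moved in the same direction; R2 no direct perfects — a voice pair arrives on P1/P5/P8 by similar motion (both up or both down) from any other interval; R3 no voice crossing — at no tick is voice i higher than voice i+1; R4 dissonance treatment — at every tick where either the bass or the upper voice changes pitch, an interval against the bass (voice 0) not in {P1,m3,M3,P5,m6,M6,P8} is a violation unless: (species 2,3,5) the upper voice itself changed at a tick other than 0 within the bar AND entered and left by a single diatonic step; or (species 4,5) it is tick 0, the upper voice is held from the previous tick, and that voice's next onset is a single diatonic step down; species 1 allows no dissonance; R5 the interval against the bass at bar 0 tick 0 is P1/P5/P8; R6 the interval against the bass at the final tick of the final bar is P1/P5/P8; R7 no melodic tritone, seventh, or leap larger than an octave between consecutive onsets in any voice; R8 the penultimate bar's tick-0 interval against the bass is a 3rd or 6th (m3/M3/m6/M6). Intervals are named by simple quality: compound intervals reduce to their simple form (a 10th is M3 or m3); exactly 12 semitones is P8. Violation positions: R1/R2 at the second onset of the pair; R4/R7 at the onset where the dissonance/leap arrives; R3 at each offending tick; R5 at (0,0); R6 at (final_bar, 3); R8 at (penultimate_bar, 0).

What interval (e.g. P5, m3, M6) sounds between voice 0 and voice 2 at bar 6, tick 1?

voice 0=D3 voice 2=D4 -> P8

P8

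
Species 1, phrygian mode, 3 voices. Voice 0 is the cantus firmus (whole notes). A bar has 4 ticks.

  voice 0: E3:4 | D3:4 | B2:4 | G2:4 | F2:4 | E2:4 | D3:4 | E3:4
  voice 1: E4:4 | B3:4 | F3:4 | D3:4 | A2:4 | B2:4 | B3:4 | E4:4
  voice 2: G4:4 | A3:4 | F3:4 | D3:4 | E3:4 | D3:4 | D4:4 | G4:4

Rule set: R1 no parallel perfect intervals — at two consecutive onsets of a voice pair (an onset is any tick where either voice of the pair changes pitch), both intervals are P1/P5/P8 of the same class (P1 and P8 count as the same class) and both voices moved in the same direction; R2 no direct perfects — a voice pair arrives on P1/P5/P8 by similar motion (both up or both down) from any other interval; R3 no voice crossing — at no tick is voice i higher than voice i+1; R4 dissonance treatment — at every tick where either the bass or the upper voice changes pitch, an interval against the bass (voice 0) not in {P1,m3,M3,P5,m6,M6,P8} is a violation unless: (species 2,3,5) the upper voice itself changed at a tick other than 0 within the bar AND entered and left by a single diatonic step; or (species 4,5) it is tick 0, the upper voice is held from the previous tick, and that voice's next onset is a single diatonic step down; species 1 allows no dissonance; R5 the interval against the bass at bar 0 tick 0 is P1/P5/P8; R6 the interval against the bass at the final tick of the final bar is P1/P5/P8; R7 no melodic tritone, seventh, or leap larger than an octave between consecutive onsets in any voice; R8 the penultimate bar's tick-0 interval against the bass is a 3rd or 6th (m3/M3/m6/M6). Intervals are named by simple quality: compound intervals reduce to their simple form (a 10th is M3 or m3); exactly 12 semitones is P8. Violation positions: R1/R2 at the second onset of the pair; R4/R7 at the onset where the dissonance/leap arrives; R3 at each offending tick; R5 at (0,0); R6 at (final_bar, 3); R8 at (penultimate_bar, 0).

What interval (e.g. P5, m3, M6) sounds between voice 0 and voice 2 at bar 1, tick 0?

P5

voice 0=D3 voice 2=A3 -> P5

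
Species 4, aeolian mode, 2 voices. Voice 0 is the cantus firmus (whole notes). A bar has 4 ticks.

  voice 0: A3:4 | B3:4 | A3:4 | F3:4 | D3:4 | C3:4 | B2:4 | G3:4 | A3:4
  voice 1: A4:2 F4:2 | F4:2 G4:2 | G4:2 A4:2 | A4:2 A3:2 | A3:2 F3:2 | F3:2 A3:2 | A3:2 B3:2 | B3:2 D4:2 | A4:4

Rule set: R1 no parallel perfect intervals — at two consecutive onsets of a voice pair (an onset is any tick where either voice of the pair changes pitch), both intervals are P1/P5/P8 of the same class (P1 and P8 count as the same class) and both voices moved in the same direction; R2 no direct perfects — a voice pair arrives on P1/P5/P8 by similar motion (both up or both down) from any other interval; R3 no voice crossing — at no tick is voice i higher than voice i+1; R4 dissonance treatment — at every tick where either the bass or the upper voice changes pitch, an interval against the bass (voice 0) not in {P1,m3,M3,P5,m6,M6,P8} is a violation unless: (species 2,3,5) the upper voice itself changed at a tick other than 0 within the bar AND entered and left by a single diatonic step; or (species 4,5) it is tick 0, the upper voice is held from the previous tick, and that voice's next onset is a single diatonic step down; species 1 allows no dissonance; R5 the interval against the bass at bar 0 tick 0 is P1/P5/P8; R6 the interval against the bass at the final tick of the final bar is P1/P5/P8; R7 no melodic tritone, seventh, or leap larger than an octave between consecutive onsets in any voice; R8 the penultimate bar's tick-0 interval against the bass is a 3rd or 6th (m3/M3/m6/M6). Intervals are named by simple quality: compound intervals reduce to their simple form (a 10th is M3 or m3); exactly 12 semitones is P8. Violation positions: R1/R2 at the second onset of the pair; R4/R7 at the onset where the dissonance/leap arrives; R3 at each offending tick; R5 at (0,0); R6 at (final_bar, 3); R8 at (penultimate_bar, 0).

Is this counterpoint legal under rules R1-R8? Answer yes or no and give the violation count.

bar 0: v0=A3 v1=A4 (P8)
bar 1: v0=B3 v1=F4 (TT)
bar 2: v0=A3 v1=G4 (m7)
bar 3: v0=F3 v1=A4 (M3)
bar 4: v0=D3 v1=A3 (P5)
bar 5: v0=C3 v1=F3 (P4)
bar 6: v0=B2 v1=A3 (m7)
bar 7: v0=G3 v1=B3 (M3)
bar 8: v0=A3 v1=A4 (P8)
  R4 @ bar1.0: B3/F4 TT untreated
  R4 @ bar2.0: A3/G4 m7 untreated
  R4 @ bar5.0: C3/F3 P4 untreated
  R4 @ bar6.0: B2/A3 m7 untreated
  R2 @ bar8.0: G3/D4 P5 -> A3/A4 P8 similar

No (5 violations)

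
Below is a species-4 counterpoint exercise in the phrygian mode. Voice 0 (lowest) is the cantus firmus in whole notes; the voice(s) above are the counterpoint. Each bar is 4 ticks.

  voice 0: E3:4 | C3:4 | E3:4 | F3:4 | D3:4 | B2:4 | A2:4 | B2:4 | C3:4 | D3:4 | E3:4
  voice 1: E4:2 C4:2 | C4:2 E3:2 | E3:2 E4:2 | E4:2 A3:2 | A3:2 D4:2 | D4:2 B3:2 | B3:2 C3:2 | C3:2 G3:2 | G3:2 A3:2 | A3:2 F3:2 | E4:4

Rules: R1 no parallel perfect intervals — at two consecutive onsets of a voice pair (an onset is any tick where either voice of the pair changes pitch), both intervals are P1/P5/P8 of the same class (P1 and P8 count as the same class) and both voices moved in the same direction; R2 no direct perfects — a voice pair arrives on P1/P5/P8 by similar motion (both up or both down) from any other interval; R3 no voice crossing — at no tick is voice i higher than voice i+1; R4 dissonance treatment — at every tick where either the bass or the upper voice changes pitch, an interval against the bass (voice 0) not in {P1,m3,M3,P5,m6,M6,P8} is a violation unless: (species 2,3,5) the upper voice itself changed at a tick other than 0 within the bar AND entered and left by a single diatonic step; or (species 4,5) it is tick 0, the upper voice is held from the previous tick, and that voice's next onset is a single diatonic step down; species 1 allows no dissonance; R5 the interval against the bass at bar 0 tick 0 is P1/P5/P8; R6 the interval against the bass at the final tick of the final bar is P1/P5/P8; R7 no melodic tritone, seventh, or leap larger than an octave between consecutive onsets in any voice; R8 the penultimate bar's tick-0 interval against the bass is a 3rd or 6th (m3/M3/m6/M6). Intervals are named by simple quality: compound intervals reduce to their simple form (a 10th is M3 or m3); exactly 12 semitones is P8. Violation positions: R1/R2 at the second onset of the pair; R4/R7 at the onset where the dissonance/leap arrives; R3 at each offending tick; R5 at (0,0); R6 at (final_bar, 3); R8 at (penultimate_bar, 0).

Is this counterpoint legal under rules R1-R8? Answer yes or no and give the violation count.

bar 0: v0=E3 v1=E4 (P8)
bar 1: v0=C3 v1=C4 (P8)
bar 2: v0=E3 v1=E3 (P1)
bar 3: v0=F3 v1=E4 (M7)
bar 4: v0=D3 v1=A3 (P5)
bar 5: v0=B2 v1=D4 (m3)
bar 6: v0=A2 v1=B3 (M2)
bar 7: v0=B2 v1=C3 (m2)
bar 8: v0=C3 v1=G3 (P5)
bar 9: v0=D3 v1=A3 (P5)
bar 10: v0=E3 v1=E4 (P8)
  R4 @ bar3.0: F3/E4 M7 untreated
  R4 @ bar6.0: A2/B3 M2 untreated
  R7 @ bar6.2: B3->C3 leap 11st
  R4 @ bar7.0: B2/C3 m2 untreated
  R8 @ bar9.0: penult P5 not 3rd/6th
  R2 @ bar10.0: D3/F3 m3 -> E3/E4 P8 similar
  R7 @ bar10.0: F3->E4 leap 11st

No (7 violations)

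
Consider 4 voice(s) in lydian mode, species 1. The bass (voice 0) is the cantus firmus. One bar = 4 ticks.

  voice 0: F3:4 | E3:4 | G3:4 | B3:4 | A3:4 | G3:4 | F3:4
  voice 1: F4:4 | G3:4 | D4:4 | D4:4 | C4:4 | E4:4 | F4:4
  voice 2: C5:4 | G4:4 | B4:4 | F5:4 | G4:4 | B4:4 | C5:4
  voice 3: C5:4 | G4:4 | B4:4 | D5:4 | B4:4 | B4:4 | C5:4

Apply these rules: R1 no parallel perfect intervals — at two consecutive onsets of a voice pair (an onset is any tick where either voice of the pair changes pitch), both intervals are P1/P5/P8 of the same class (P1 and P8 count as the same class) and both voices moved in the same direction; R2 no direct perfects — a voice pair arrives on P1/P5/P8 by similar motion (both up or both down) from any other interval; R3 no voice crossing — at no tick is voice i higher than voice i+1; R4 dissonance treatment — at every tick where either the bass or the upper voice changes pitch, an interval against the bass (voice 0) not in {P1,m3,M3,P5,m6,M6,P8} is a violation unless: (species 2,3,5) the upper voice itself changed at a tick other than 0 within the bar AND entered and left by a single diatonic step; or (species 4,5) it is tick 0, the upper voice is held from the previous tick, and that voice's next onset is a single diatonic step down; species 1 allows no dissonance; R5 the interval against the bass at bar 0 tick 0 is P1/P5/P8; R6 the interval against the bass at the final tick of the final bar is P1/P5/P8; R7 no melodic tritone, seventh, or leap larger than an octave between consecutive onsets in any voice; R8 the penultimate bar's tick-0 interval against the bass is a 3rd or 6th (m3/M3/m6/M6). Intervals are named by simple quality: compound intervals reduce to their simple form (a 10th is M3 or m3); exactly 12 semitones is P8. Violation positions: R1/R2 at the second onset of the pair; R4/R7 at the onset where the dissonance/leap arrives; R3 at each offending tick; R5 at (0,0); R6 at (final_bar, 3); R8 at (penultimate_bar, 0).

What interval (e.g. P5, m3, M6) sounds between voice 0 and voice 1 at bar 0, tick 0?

voice 0=F3 voice 1=F4 -> P8

P8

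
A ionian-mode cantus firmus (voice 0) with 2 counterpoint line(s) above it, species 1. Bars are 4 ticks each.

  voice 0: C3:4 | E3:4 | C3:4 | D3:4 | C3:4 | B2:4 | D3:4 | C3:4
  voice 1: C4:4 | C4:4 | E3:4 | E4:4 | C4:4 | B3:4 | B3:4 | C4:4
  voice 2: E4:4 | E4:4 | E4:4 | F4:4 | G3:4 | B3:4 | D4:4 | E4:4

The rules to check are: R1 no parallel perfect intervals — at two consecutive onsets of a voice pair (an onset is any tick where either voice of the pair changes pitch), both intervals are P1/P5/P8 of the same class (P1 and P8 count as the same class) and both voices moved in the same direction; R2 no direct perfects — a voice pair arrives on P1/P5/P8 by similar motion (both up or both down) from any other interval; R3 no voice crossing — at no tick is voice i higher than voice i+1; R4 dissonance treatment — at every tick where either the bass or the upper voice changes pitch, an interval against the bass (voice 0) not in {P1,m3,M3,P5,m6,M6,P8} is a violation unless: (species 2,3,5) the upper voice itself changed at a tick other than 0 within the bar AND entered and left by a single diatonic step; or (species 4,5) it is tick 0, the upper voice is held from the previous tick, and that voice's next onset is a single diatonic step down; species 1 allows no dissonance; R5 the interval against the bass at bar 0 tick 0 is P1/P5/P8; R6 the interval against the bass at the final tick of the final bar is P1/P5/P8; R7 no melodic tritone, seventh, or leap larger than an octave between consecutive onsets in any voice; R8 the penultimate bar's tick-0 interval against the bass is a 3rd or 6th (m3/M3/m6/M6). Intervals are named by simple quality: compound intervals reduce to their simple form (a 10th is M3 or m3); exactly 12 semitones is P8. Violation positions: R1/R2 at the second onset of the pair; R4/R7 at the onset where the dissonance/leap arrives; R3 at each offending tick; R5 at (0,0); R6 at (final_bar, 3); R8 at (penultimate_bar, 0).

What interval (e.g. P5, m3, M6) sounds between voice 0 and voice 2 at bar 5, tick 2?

voice 0=B2 voice 2=B3 -> P8

P8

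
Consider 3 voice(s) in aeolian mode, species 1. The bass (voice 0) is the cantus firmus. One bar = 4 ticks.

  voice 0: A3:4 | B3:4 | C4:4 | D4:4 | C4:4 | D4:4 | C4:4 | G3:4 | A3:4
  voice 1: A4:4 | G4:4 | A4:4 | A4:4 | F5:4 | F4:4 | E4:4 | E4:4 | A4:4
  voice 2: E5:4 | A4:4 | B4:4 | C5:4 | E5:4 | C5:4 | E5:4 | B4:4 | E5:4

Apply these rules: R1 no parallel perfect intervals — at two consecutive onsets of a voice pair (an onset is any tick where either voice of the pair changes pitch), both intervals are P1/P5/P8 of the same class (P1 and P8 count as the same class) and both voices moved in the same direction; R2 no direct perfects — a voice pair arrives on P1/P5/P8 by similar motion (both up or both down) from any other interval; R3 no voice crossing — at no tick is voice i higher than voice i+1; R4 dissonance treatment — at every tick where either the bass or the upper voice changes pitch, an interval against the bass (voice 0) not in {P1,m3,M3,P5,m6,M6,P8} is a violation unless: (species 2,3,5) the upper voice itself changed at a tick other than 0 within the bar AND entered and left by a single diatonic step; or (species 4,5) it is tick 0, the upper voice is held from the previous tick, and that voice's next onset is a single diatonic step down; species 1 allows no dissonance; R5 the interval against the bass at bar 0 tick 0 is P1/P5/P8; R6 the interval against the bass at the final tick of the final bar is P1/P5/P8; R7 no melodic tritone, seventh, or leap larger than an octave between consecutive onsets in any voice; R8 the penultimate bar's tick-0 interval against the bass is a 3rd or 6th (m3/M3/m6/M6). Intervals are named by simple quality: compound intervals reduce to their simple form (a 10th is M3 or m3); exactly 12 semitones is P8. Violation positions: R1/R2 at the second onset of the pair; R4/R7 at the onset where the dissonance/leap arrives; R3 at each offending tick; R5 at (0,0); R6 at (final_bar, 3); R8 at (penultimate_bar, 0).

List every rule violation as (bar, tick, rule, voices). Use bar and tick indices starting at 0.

(1, 0, R4, (0, 2))
(2, 0, R4, (0, 2))
(3, 0, R4, (0, 2))
(4, 0, R3, (1, 2))
(4, 0, R4, (0, 1))
(4, 1, R3, (1, 2))
(4, 2, R3, (1, 2))
(4, 3, R3, (1, 2))
(5, 0, R2, (1, 2))
(5, 0, R4, (0, 2))
(8, 0, R1, (1, 2))
(8, 0, R2, (0, 1))
(8, 0, R2, (0, 2))

bar 0: v0=A3 v1=A4 v2=E5 downbeat P5
bar 1: v0=B3 v1=G4 v2=A4 downbeat m7
bar 2: v0=C4 v1=A4 v2=B4 downbeat M7
bar 3: v0=D4 v1=A4 v2=C5 downbeat m7
bar 4: v0=C4 v1=F5 v2=E5 downbeat M3
bar 5: v0=D4 v1=F4 v2=C5 downbeat m7
bar 6: v0=C4 v1=E4 v2=E5 downbeat M3
bar 7: v0=G3 v1=E4 v2=B4 downbeat M3
bar 8: v0=A3 v1=A4 v2=E5 downbeat P5
  -> R4 @ bar 1 tick 0 v(0, 2): B3/A4 m7 untreated
  -> R4 @ bar 2 tick 0 v(0, 2): C4/B4 M7 untreated
  -> R4 @ bar 3 tick 0 v(0, 2): D4/C5 m7 untreated
  -> R3 @ bar 4 tick 0 v(1, 2): F5 above E5
  -> R4 @ bar 4 tick 0 v(0, 1): C4/F5 P4 untreated
  -> R3 @ bar 4 tick 1 v(1, 2): F5 above E5
  -> R3 @ bar 4 tick 2 v(1, 2): F5 above E5
  -> R3 @ bar 4 tick 3 v(1, 2): F5 above E5
  -> R2 @ bar 5 tick 0 v(1, 2): F5/E5 m2 -> F4/C5 P5 similar
  -> R4 @ bar 5 tick 0 v(0, 2): D4/C5 m7 untreated
  -> R1 @ bar 8 tick 0 v(1, 2): E4/B4 P5 -> A4/E5 P5 similar
  -> R2 @ bar 8 tick 0 v(0, 1): G3/E4 M6 -> A3/A4 P8 similar
  -> R2 @ bar 8 tick 0 v(0, 2): G3/B4 M3 -> A3/E5 P5 similar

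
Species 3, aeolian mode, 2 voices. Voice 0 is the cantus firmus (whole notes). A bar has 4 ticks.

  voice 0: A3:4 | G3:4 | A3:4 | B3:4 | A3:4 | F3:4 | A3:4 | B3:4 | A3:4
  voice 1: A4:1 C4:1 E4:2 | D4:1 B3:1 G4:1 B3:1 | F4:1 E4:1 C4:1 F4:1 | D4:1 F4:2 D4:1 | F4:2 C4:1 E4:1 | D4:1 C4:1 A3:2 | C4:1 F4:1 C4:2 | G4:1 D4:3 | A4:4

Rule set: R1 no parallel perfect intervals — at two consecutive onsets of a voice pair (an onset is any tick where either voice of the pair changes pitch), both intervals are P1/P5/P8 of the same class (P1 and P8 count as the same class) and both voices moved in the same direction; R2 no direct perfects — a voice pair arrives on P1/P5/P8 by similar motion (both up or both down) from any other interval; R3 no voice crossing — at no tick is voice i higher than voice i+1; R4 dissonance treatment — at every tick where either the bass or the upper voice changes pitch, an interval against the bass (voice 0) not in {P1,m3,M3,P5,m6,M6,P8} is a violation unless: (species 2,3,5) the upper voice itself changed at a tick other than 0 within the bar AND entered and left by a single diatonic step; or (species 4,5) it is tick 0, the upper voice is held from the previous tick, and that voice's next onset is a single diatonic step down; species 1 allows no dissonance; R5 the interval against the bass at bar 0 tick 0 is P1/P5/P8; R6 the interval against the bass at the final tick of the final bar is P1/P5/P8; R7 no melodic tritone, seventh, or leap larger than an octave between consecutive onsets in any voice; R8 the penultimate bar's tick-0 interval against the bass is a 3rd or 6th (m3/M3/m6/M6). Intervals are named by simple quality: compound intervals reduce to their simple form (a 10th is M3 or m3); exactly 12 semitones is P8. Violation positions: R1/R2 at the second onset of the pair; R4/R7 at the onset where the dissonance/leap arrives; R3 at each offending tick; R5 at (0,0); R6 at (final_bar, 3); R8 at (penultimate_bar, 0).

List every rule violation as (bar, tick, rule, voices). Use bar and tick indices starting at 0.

(1, 0, R1, (0, 1))
(2, 0, R7, (1,))
(3, 1, R4, (0, 1))

bar 0: v0=A3 v1=A4 downbeat P8
bar 1: v0=G3 v1=D4 downbeat P5
bar 2: v0=A3 v1=F4 downbeat m6
bar 3: v0=B3 v1=D4 downbeat m3
bar 4: v0=A3 v1=F4 downbeat m6
bar 5: v0=F3 v1=D4 downbeat M6
bar 6: v0=A3 v1=C4 downbeat m3
bar 7: v0=B3 v1=G4 downbeat m6
bar 8: v0=A3 v1=A4 downbeat P8
  -> R1 @ bar 1 tick 0 v(0, 1): A3/E4 P5 -> G3/D4 P5 similar
  -> R7 @ bar 2 tick 0 v(1,): B3->F4 leap 6st
  -> R4 @ bar 3 tick 1 v(0, 1): B3/F4 TT untreated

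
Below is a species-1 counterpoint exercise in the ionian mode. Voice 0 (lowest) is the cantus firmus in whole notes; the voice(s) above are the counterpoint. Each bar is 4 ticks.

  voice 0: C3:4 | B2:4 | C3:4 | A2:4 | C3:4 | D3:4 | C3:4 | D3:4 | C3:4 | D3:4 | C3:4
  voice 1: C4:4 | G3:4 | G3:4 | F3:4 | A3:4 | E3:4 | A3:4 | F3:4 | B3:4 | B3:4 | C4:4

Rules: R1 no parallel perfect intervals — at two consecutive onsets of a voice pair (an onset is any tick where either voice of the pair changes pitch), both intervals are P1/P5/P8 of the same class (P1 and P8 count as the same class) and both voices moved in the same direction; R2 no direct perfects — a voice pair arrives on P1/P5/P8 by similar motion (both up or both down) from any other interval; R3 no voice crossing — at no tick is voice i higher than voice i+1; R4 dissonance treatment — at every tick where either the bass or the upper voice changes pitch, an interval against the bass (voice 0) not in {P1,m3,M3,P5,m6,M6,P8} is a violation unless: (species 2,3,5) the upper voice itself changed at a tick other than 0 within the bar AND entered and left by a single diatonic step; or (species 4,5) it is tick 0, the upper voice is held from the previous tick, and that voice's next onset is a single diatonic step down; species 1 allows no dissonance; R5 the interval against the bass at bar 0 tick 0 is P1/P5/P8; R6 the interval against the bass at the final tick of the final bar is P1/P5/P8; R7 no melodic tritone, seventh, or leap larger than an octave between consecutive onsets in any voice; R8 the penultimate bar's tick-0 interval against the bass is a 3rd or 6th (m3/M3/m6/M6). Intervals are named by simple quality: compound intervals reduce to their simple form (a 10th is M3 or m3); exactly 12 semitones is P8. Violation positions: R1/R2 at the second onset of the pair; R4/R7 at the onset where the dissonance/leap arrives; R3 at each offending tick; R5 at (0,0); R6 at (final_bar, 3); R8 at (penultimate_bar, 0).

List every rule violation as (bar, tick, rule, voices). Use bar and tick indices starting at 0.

bar 0: v0=C3 v1=C4 downbeat P8
bar 1: v0=B2 v1=G3 downbeat m6
bar 2: v0=C3 v1=G3 downbeat P5
bar 3: v0=A2 v1=F3 downbeat m6
bar 4: v0=C3 v1=A3 downbeat M6
bar 5: v0=D3 v1=E3 downbeat M2
bar 6: v0=C3 v1=A3 downbeat M6
bar 7: v0=D3 v1=F3 downbeat m3
bar 8: v0=C3 v1=B3 downbeat M7
bar 9: v0=D3 v1=B3 downbeat M6
bar 10: v0=C3 v1=C4 downbeat P8
  -> R4 @ bar 5 tick 0 v(0, 1): D3/E3 M2 untreated
  -> R4 @ bar 8 tick 0 v(0, 1): C3/B3 M7 untreated
  -> R7 @ bar 8 tick 0 v(1,): F3->B3 leap 6st

(5, 0, R4, (0, 1))
(8, 0, R4, (0, 1))
(8, 0, R7, (1,))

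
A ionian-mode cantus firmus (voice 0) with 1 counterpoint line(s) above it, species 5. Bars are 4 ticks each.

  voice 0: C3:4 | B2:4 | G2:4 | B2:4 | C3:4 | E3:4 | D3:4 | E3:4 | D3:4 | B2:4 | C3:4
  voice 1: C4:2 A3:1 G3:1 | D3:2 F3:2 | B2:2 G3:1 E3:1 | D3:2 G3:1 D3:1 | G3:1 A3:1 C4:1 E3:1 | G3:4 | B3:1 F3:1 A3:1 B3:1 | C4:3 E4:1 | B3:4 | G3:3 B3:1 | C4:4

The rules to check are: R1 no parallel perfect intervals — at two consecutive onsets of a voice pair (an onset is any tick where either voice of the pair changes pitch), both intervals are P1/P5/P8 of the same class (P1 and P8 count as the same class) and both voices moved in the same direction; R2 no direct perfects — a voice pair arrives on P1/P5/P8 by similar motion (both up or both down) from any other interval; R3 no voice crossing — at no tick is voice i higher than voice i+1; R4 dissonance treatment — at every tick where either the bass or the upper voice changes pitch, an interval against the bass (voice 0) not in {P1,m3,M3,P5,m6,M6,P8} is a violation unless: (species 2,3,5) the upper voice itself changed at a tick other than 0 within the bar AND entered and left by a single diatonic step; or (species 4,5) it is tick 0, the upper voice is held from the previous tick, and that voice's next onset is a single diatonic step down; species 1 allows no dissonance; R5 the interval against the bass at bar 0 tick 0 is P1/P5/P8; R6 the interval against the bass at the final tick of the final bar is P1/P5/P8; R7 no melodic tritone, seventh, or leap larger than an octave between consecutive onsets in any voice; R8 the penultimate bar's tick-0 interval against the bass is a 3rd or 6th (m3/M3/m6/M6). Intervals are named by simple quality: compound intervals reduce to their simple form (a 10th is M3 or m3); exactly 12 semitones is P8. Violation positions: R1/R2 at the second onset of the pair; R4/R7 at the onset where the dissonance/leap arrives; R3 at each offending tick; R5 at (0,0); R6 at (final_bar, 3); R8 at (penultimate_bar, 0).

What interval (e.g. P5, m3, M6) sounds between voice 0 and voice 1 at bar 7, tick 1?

m6

voice 0=E3 voice 1=C4 -> m6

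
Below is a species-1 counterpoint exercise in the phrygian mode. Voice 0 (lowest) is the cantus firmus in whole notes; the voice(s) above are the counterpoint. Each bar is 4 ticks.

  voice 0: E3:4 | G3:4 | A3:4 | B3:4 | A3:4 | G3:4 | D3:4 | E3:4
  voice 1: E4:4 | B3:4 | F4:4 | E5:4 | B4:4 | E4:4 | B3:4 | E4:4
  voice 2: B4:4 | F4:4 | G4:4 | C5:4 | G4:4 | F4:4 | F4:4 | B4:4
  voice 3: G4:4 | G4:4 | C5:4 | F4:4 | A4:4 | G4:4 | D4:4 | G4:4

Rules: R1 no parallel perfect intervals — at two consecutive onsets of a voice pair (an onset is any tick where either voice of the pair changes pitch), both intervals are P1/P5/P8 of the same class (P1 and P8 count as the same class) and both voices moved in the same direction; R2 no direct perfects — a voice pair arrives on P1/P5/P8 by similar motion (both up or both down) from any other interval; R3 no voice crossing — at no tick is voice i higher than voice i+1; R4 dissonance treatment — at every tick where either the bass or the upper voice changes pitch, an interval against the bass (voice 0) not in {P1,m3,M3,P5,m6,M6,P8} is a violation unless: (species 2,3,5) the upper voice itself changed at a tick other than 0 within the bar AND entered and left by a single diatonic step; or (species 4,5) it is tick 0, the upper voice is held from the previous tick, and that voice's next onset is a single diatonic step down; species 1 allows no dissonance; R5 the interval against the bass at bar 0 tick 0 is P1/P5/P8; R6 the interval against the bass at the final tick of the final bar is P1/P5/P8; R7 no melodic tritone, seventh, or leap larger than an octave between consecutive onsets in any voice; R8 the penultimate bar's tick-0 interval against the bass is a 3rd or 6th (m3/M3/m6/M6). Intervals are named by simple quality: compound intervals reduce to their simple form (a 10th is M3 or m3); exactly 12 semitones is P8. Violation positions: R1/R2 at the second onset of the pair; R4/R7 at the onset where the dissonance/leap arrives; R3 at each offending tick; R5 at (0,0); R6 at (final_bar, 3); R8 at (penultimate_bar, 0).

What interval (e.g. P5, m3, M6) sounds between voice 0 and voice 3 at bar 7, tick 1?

m3

voice 0=E3 voice 3=G4 -> m3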